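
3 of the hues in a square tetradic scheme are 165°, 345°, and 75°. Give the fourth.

A square tetradic scheme places four hues every 90°.
The full set through 75° is {75°, 165°, 255°, 345°}.
Given {75°, 165°, 345°}, the missing hue is 255°.

255°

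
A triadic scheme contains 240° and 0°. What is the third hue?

120°

A triad spaces three hues 120° apart.
The full set is {0°, 120°, 240°}.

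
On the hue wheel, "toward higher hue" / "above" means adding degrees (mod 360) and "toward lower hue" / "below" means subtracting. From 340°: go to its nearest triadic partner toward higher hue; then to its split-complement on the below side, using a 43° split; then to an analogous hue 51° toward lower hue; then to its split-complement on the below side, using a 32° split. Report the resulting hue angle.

334°

triadic ↑ +120°: 340 + 120 = 460 → 460 − 360 = 100°
split-comp 43° ↓ +137°: 100 + 137 = 237°
analog 51° ↓ −51°: 237 − 51 = 186°
split-comp 32° ↓ +148°: 186 + 148 = 334°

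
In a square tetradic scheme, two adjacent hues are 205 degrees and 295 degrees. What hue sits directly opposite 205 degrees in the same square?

25°

A square tetradic scheme places four hues 90° apart; opposite corners are 180° apart.
205 + 180 = 385 → 385 − 360 = 25°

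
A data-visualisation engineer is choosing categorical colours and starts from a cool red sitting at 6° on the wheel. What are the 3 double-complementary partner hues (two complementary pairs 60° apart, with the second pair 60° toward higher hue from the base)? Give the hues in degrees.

A rectangular tetradic uses two complementary pairs 60° apart: offsets 0°, 60°, 180°, 240°.
6 + 60 = 66°
6 + 180 = 186°
6 + 240 = 246°

66°, 186°, and 246°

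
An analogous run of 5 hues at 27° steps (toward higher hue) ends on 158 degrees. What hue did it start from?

50°

4 steps of 27° (toward higher hue) give a net shift of +108°.
Start = end − shift: 158 − 108 = 50°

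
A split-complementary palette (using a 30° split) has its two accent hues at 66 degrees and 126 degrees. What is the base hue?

The accents sit 30° either side of the complement, so the complement is their short-arc midpoint on the wheel.
Short-arc midpoint of 66° and 126°: 96°.
Base is 180° from the complement: 96 − 180 = -84 → -84 + 360 = 276°

276°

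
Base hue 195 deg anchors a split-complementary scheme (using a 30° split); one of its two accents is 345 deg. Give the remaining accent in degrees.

45°

Split-complementary hues sit 30° either side of the complement.
Complement of the base 195°: 195 + 180 = 375 → 375 − 360 = 15°
The given accent 345° is 30° one side of 15°; the other accent sits 30° the other side: 15 + 30 = 45°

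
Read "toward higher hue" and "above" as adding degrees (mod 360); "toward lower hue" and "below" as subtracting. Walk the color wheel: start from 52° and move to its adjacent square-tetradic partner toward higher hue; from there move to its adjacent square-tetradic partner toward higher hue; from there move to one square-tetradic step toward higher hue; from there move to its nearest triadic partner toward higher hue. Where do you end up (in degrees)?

square ↑ +90°: 52 + 90 = 142°
square ↑ +90°: 142 + 90 = 232°
square ↑ +90°: 232 + 90 = 322°
triadic ↑ +120°: 322 + 120 = 442 → 442 − 360 = 82°

82°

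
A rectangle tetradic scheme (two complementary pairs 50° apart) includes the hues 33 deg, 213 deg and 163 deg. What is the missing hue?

343°

A rectangular tetradic uses two complementary pairs 50° apart: offsets 0°, 50°, 180°, 230°.
Among {33°, 163°, 213°}, 213° and 33° are a 180° pair.
The remaining hue 163° needs its own complement: 163 + 180 = 343°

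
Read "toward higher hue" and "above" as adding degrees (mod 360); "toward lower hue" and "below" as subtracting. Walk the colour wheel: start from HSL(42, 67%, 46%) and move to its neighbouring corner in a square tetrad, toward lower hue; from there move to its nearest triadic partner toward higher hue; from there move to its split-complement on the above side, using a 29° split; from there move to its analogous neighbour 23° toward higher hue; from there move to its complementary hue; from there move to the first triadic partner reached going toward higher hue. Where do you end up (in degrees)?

−90° (square ↓): 42 − 90 = -48 → -48 + 360 = 312°
+120° (triadic ↑): 312 + 120 = 432 → 432 − 360 = 72°
+209° (split-comp 29° ↑): 72 + 209 = 281°
+23° (analog 23° ↑): 281 + 23 = 304°
+180° (complement): 304 + 180 = 484 → 484 − 360 = 124°
+120° (triadic ↑): 124 + 120 = 244°

244°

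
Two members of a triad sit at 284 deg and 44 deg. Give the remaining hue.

A triad spaces three hues 120° apart.
The full set is {44°, 164°, 284°}.

164°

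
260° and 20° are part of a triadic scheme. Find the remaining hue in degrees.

A triad places three hues 120° apart.
The full set through 20° is {20°, 140°, 260°}.
Given {20°, 260°}, the missing hue is 140°.

140°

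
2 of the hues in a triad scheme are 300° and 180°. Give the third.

A triad places three hues 120° apart.
The full set through 180° is {60°, 180°, 300°}.
Given {180°, 300°}, the missing hue is 60°.

60°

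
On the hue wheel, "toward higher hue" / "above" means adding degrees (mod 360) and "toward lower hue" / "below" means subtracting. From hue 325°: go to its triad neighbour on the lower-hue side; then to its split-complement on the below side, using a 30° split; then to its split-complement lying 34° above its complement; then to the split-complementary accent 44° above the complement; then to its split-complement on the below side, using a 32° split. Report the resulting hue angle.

−120° (triadic ↓): 325 − 120 = 205°
+150° (split-comp 30° ↓): 205 + 150 = 355°
+214° (split-comp 34° ↑): 355 + 214 = 569 → 569 − 360 = 209°
+224° (split-comp 44° ↑): 209 + 224 = 433 → 433 − 360 = 73°
+148° (split-comp 32° ↓): 73 + 148 = 221°

221°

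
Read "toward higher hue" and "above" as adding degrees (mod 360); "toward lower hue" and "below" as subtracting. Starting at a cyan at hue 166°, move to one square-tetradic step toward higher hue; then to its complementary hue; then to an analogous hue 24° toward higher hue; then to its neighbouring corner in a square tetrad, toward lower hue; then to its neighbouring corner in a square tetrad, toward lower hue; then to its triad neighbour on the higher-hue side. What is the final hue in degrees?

+90° (square ↑): 166 + 90 = 256°
+180° (complement): 256 + 180 = 436 → 436 − 360 = 76°
+24° (analog 24° ↑): 76 + 24 = 100°
−90° (square ↓): 100 − 90 = 10°
−90° (square ↓): 10 − 90 = -80 → -80 + 360 = 280°
+120° (triadic ↑): 280 + 120 = 400 → 400 − 360 = 40°

40°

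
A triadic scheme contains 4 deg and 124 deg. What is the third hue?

A triad spaces three hues 120° apart.
The full set is {4°, 124°, 244°}.

244°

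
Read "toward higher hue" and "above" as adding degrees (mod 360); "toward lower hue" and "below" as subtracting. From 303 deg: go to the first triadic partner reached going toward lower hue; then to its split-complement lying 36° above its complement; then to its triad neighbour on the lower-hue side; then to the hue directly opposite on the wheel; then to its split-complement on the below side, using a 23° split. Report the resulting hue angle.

256°

−120° (triadic ↓): 303 − 120 = 183°
+216° (split-comp 36° ↑): 183 + 216 = 399 → 399 − 360 = 39°
−120° (triadic ↓): 39 − 120 = -81 → -81 + 360 = 279°
+180° (complement): 279 + 180 = 459 → 459 − 360 = 99°
+157° (split-comp 23° ↓): 99 + 157 = 256°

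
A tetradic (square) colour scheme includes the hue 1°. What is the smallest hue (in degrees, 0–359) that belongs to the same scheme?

1°

A square tetradic scheme places four hues every 90°.
The full set through 1° is {1°, 91°, 181°, 271°}.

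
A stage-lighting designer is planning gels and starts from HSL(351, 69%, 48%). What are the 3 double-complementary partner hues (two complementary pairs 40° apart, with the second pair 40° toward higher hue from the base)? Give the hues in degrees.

31°, 171°, 211°

A rectangular tetradic uses two complementary pairs 40° apart: offsets 0°, 40°, 180°, 220°.
351 + 40 = 391 → 391 − 360 = 31°
351 + 180 = 531 → 531 − 360 = 171°
351 + 220 = 571 → 571 − 360 = 211°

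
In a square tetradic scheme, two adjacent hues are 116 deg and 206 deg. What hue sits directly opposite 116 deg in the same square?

296°

A square tetradic scheme places four hues 90° apart; opposite corners are 180° apart.
116 + 180 = 296°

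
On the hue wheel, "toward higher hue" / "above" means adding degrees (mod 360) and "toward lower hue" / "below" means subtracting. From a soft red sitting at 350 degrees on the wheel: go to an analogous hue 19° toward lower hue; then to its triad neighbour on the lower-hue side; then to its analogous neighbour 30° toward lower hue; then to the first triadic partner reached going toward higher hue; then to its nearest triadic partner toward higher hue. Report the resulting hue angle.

analog 19° ↓ −19°: 350 − 19 = 331°
triadic ↓ −120°: 331 − 120 = 211°
analog 30° ↓ −30°: 211 − 30 = 181°
triadic ↑ +120°: 181 + 120 = 301°
triadic ↑ +120°: 301 + 120 = 421 → 421 − 360 = 61°

61°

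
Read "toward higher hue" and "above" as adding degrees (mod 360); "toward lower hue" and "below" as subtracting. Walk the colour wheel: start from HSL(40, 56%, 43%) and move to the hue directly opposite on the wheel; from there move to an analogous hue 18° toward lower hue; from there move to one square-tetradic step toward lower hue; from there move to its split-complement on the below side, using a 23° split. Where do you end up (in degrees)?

269°

40 + 180 = 220°   (complement)
220 − 18 = 202°   (analog 18° ↓)
202 − 90 = 112°   (square ↓)
112 + 157 = 269°   (split-comp 23° ↓)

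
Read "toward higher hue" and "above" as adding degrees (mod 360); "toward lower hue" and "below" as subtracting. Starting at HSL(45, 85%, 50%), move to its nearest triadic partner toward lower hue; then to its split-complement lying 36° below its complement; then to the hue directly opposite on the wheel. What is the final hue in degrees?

triadic ↓ −120°: 45 − 120 = -75 → -75 + 360 = 285°
split-comp 36° ↓ +144°: 285 + 144 = 429 → 429 − 360 = 69°
complement +180°: 69 + 180 = 249°

249°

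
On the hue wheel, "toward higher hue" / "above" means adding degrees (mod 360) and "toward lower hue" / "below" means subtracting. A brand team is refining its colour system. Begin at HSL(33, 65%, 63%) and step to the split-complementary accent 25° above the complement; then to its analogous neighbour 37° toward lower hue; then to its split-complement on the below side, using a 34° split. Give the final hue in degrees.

33 + 205 = 238°   (split-comp 25° ↑)
238 − 37 = 201°   (analog 37° ↓)
201 + 146 = 347°   (split-comp 34° ↓)

347°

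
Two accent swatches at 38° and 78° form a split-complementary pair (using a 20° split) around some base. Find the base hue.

238°

The accents sit 20° either side of the complement, so the complement is their short-arc midpoint on the wheel.
Short-arc midpoint of 38° and 78°: 58°.
Base is 180° from the complement: 58 − 180 = -122 → -122 + 360 = 238°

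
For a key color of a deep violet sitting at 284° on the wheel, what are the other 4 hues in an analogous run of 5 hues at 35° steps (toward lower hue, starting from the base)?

Analogous hues sit every 35° along the wheel.
284 − 35 = 249°
284 − 70 = 214°
284 − 105 = 179°
284 − 140 = 144°

249°, 214°, 179°, 144°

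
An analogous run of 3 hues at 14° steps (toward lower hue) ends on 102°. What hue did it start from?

130°

2 steps of 14° (toward lower hue) give a net shift of −28°.
Start = end − shift: 102 + 28 = 130°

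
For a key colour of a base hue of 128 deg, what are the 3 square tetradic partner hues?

A square tetradic scheme places four hues every 90°.
128 + 90 = 218°
128 + 180 = 308°
128 + 270 = 398 → 398 − 360 = 38°

218°, 308° and 38°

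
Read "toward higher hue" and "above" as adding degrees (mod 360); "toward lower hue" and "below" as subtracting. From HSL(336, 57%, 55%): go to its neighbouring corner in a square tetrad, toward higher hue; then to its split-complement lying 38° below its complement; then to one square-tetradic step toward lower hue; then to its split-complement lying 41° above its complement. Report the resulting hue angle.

+90° (square ↑): 336 + 90 = 426 → 426 − 360 = 66°
+142° (split-comp 38° ↓): 66 + 142 = 208°
−90° (square ↓): 208 − 90 = 118°
+221° (split-comp 41° ↑): 118 + 221 = 339°

339°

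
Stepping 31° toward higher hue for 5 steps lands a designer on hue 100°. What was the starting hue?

5 steps of 31° (toward higher hue) give a net shift of +155°.
Start = end − shift: 100 − 155 = -55 → -55 + 360 = 305°

305°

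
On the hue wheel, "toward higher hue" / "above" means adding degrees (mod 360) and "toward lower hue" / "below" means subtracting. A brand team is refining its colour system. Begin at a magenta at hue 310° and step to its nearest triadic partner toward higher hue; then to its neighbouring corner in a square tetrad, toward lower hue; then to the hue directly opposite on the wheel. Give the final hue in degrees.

160°

310 + 120 = 430 → 430 − 360 = 70°   (triadic ↑)
70 − 90 = -20 → -20 + 360 = 340°   (square ↓)
340 + 180 = 520 → 520 − 360 = 160°   (complement)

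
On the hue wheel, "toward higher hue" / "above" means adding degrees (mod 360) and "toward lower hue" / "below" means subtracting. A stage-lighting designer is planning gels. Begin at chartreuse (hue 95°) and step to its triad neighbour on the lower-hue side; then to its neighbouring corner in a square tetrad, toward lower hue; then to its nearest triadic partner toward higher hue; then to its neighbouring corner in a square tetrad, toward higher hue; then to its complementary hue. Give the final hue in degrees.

triadic ↓ −120°: 95 − 120 = -25 → -25 + 360 = 335°
square ↓ −90°: 335 − 90 = 245°
triadic ↑ +120°: 245 + 120 = 365 → 365 − 360 = 5°
square ↑ +90°: 5 + 90 = 95°
complement +180°: 95 + 180 = 275°

275°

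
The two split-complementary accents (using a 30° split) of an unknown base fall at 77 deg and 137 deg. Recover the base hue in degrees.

The accents sit 30° either side of the complement, so the complement is their short-arc midpoint on the wheel.
Short-arc midpoint of 77° and 137°: 107°.
Base is 180° from the complement: 107 − 180 = -73 → -73 + 360 = 287°

287°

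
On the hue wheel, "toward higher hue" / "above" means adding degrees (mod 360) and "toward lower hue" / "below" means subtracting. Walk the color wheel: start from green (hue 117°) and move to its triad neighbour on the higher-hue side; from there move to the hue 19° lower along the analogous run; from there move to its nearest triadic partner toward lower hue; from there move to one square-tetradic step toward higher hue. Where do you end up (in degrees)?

triadic ↑ +120°: 117 + 120 = 237°
analog 19° ↓ −19°: 237 − 19 = 218°
triadic ↓ −120°: 218 − 120 = 98°
square ↑ +90°: 98 + 90 = 188°

188°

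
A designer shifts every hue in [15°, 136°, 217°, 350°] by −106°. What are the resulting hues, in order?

269°, 30°, 111°, 244°

15 − 106 = -91 → -91 + 360 = 269°
136 − 106 = 30°
217 − 106 = 111°
350 − 106 = 244°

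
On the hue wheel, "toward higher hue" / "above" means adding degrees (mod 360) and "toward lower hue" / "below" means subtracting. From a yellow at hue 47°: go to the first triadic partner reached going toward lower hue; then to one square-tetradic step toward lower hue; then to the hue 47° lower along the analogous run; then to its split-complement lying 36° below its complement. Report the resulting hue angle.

triadic ↓ −120°: 47 − 120 = -73 → -73 + 360 = 287°
square ↓ −90°: 287 − 90 = 197°
analog 47° ↓ −47°: 197 − 47 = 150°
split-comp 36° ↓ +144°: 150 + 144 = 294°

294°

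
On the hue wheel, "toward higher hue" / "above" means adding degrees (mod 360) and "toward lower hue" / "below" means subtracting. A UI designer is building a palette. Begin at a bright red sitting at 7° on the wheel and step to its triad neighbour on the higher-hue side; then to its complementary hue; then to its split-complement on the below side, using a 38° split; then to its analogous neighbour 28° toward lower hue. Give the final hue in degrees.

+120° (triadic ↑): 7 + 120 = 127°
+180° (complement): 127 + 180 = 307°
+142° (split-comp 38° ↓): 307 + 142 = 449 → 449 − 360 = 89°
−28° (analog 28° ↓): 89 − 28 = 61°

61°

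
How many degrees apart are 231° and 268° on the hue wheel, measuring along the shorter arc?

37°

|231 − 268| = 37.
37 ≤ 180, so the shorter arc is 37°.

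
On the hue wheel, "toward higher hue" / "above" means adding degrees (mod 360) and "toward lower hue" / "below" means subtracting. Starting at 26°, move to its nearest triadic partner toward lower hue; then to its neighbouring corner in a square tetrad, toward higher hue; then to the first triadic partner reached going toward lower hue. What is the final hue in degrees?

236°

triadic ↓ −120°: 26 − 120 = -94 → -94 + 360 = 266°
square ↑ +90°: 266 + 90 = 356°
triadic ↓ −120°: 356 − 120 = 236°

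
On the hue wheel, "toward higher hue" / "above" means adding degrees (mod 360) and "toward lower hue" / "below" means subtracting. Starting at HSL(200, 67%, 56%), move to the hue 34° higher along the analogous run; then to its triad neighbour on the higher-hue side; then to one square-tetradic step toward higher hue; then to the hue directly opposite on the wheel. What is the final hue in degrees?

200 + 34 = 234°   (analog 34° ↑)
234 + 120 = 354°   (triadic ↑)
354 + 90 = 444 → 444 − 360 = 84°   (square ↑)
84 + 180 = 264°   (complement)

264°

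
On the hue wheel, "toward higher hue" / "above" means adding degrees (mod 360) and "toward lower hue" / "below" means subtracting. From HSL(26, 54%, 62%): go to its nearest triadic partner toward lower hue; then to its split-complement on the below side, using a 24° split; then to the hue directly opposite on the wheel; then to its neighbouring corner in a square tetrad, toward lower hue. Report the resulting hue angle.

−120° (triadic ↓): 26 − 120 = -94 → -94 + 360 = 266°
+156° (split-comp 24° ↓): 266 + 156 = 422 → 422 − 360 = 62°
+180° (complement): 62 + 180 = 242°
−90° (square ↓): 242 − 90 = 152°

152°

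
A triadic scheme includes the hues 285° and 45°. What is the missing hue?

165°

A triad places three hues 120° apart.
The full set through 45° is {45°, 165°, 285°}.
Given {45°, 285°}, the missing hue is 165°.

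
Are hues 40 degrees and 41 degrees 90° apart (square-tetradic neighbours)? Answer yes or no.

Angular distance: |40 − 41| = 1 = 1°.
90° apart (square-tetradic neighbours) requires 90°.

no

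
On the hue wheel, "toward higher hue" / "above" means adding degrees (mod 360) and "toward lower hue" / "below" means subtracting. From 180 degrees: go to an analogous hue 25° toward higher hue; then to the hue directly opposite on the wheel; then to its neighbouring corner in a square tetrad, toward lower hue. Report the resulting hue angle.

295°

analog 25° ↑ +25°: 180 + 25 = 205°
complement +180°: 205 + 180 = 385 → 385 − 360 = 25°
square ↓ −90°: 25 − 90 = -65 → -65 + 360 = 295°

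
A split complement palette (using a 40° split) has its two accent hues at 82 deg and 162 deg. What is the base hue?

302°

The accents sit 40° either side of the complement, so the complement is their short-arc midpoint on the wheel.
Short-arc midpoint of 82° and 162°: 122°.
Base is 180° from the complement: 122 − 180 = -58 → -58 + 360 = 302°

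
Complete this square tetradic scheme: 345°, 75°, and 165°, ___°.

255°

A square tetradic scheme places four hues every 90°.
The full set through 75° is {75°, 165°, 255°, 345°}.
Given {75°, 165°, 345°}, the missing hue is 255°.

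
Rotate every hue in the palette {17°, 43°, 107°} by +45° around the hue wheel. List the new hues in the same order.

62°, 88°, 152°

17 + 45 = 62°
43 + 45 = 88°
107 + 45 = 152°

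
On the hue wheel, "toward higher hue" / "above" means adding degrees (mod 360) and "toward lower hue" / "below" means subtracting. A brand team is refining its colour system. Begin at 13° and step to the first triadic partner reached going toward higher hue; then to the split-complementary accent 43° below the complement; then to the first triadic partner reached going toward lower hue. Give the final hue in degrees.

150°

+120° (triadic ↑): 13 + 120 = 133°
+137° (split-comp 43° ↓): 133 + 137 = 270°
−120° (triadic ↓): 270 − 120 = 150°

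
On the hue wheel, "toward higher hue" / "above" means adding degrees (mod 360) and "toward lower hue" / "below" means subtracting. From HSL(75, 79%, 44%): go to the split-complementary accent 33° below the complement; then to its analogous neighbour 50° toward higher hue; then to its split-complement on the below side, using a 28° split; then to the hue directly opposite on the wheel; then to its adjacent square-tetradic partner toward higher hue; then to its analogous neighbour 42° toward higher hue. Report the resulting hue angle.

split-comp 33° ↓ +147°: 75 + 147 = 222°
analog 50° ↑ +50°: 222 + 50 = 272°
split-comp 28° ↓ +152°: 272 + 152 = 424 → 424 − 360 = 64°
complement +180°: 64 + 180 = 244°
square ↑ +90°: 244 + 90 = 334°
analog 42° ↑ +42°: 334 + 42 = 376 → 376 − 360 = 16°

16°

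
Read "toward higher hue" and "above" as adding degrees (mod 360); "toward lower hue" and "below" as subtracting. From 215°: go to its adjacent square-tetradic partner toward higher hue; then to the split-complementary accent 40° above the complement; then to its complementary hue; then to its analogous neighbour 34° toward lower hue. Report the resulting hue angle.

215 + 90 = 305°   (square ↑)
305 + 220 = 525 → 525 − 360 = 165°   (split-comp 40° ↑)
165 + 180 = 345°   (complement)
345 − 34 = 311°   (analog 34° ↓)

311°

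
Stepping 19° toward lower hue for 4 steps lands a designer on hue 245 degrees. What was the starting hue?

321°

4 steps of 19° (toward lower hue) give a net shift of −76°.
Start = end − shift: 245 + 76 = 321°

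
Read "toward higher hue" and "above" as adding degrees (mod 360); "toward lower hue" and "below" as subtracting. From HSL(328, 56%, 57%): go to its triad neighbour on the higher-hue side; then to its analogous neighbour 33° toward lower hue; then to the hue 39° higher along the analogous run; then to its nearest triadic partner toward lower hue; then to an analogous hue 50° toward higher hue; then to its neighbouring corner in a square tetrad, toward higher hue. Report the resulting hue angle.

+120° (triadic ↑): 328 + 120 = 448 → 448 − 360 = 88°
−33° (analog 33° ↓): 88 − 33 = 55°
+39° (analog 39° ↑): 55 + 39 = 94°
−120° (triadic ↓): 94 − 120 = -26 → -26 + 360 = 334°
+50° (analog 50° ↑): 334 + 50 = 384 → 384 − 360 = 24°
+90° (square ↑): 24 + 90 = 114°

114°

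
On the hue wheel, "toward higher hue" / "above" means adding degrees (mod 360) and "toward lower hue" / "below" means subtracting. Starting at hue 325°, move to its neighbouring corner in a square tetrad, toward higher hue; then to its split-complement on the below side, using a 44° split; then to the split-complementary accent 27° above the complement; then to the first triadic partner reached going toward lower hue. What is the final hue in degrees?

325 + 90 = 415 → 415 − 360 = 55°   (square ↑)
55 + 136 = 191°   (split-comp 44° ↓)
191 + 207 = 398 → 398 − 360 = 38°   (split-comp 27° ↑)
38 − 120 = -82 → -82 + 360 = 278°   (triadic ↓)

278°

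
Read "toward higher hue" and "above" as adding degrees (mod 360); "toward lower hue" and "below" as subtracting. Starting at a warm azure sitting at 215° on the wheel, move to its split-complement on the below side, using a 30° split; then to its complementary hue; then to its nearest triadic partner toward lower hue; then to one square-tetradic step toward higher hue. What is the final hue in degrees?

215 + 150 = 365 → 365 − 360 = 5°   (split-comp 30° ↓)
5 + 180 = 185°   (complement)
185 − 120 = 65°   (triadic ↓)
65 + 90 = 155°   (square ↑)

155°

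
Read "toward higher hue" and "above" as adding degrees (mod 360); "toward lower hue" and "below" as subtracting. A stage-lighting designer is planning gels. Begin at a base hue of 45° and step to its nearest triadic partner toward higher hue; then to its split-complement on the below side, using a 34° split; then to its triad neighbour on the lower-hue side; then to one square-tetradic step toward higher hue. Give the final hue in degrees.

+120° (triadic ↑): 45 + 120 = 165°
+146° (split-comp 34° ↓): 165 + 146 = 311°
−120° (triadic ↓): 311 − 120 = 191°
+90° (square ↑): 191 + 90 = 281°

281°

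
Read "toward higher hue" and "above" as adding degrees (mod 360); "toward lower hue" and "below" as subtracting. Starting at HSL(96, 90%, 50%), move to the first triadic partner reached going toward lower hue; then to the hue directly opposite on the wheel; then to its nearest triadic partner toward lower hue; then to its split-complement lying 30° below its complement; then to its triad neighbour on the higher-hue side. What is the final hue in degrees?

−120° (triadic ↓): 96 − 120 = -24 → -24 + 360 = 336°
+180° (complement): 336 + 180 = 516 → 516 − 360 = 156°
−120° (triadic ↓): 156 − 120 = 36°
+150° (split-comp 30° ↓): 36 + 150 = 186°
+120° (triadic ↑): 186 + 120 = 306°

306°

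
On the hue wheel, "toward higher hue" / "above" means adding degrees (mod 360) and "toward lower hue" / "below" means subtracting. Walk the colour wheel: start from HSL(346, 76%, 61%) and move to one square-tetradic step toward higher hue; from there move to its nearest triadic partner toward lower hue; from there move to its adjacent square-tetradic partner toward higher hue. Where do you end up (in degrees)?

+90° (square ↑): 346 + 90 = 436 → 436 − 360 = 76°
−120° (triadic ↓): 76 − 120 = -44 → -44 + 360 = 316°
+90° (square ↑): 316 + 90 = 406 → 406 − 360 = 46°

46°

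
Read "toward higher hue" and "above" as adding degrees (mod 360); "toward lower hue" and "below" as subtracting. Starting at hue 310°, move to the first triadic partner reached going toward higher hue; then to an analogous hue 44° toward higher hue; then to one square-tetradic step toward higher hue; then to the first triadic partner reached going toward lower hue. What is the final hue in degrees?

+120° (triadic ↑): 310 + 120 = 430 → 430 − 360 = 70°
+44° (analog 44° ↑): 70 + 44 = 114°
+90° (square ↑): 114 + 90 = 204°
−120° (triadic ↓): 204 − 120 = 84°

84°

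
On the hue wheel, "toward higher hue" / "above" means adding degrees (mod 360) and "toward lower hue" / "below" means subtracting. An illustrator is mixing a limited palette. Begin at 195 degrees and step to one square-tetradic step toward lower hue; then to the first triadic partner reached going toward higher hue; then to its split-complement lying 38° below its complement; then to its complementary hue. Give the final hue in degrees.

square ↓ −90°: 195 − 90 = 105°
triadic ↑ +120°: 105 + 120 = 225°
split-comp 38° ↓ +142°: 225 + 142 = 367 → 367 − 360 = 7°
complement +180°: 7 + 180 = 187°

187°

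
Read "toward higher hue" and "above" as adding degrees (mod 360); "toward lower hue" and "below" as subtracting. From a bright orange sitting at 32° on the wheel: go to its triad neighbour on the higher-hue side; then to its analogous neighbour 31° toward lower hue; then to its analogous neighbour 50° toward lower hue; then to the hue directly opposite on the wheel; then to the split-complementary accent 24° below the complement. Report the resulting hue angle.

47°

triadic ↑ +120°: 32 + 120 = 152°
analog 31° ↓ −31°: 152 − 31 = 121°
analog 50° ↓ −50°: 121 − 50 = 71°
complement +180°: 71 + 180 = 251°
split-comp 24° ↓ +156°: 251 + 156 = 407 → 407 − 360 = 47°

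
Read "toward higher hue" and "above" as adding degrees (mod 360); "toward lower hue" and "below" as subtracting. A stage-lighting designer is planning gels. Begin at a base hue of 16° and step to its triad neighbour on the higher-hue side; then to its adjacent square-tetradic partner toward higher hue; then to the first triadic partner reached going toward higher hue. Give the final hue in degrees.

346°

16 + 120 = 136°   (triadic ↑)
136 + 90 = 226°   (square ↑)
226 + 120 = 346°   (triadic ↑)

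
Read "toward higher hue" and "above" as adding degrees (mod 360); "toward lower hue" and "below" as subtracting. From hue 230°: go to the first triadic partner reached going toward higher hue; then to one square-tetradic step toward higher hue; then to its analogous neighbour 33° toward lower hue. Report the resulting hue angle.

triadic ↑ +120°: 230 + 120 = 350°
square ↑ +90°: 350 + 90 = 440 → 440 − 360 = 80°
analog 33° ↓ −33°: 80 − 33 = 47°

47°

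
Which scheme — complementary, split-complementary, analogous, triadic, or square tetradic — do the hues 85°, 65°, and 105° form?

analogous

Sort the hues: 65°, 85°, 105°.
Successive gaps around the wheel: 20°, 20°, 320°.
A run of hues at equal small steps (20°) with one large closing gap is an analogous group.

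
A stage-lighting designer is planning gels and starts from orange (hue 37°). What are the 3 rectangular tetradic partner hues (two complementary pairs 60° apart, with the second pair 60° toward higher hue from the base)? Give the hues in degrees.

A rectangular tetradic uses two complementary pairs 60° apart: offsets 0°, 60°, 180°, 240°.
37 + 60 = 97°
37 + 180 = 217°
37 + 240 = 277°

97°, 217°, and 277°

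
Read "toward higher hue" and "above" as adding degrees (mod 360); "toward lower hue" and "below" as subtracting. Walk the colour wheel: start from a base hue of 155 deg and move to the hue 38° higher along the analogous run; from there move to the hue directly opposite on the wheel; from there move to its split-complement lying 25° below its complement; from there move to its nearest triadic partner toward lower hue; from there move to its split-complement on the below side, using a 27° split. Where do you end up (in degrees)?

201°

analog 38° ↑ +38°: 155 + 38 = 193°
complement +180°: 193 + 180 = 373 → 373 − 360 = 13°
split-comp 25° ↓ +155°: 13 + 155 = 168°
triadic ↓ −120°: 168 − 120 = 48°
split-comp 27° ↓ +153°: 48 + 153 = 201°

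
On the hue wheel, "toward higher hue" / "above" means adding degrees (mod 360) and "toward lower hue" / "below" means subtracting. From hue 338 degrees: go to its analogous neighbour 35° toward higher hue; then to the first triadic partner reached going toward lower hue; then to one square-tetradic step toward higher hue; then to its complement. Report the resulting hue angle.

163°

+35° (analog 35° ↑): 338 + 35 = 373 → 373 − 360 = 13°
−120° (triadic ↓): 13 − 120 = -107 → -107 + 360 = 253°
+90° (square ↑): 253 + 90 = 343°
+180° (complement): 343 + 180 = 523 → 523 − 360 = 163°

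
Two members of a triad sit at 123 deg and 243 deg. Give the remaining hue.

3°

A triad spaces three hues 120° apart.
The full set is {3°, 123°, 243°}.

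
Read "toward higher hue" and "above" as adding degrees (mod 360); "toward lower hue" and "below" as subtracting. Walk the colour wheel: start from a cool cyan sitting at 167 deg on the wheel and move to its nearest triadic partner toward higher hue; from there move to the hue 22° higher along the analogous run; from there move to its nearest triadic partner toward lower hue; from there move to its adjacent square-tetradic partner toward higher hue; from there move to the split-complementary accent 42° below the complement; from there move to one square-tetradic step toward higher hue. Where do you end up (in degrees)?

167 + 120 = 287°   (triadic ↑)
287 + 22 = 309°   (analog 22° ↑)
309 − 120 = 189°   (triadic ↓)
189 + 90 = 279°   (square ↑)
279 + 138 = 417 → 417 − 360 = 57°   (split-comp 42° ↓)
57 + 90 = 147°   (square ↑)

147°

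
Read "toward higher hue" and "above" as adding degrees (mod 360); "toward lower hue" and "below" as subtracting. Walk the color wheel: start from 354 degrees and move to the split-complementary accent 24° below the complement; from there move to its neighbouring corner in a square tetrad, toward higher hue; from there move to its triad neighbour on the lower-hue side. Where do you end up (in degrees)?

120°

354 + 156 = 510 → 510 − 360 = 150°   (split-comp 24° ↓)
150 + 90 = 240°   (square ↑)
240 − 120 = 120°   (triadic ↓)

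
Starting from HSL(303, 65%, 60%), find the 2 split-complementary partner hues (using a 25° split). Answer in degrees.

Split-complementary hues sit 25° either side of the complement.
Complement of 303 degrees: 303 + 180 = 483 → 483 − 360 = 123°
123 − 25 = 98°
123 + 25 = 148°

98° and 148°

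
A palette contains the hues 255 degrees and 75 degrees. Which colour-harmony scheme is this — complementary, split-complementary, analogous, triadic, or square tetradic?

Sort the hues: 75°, 255°.
Successive gaps around the wheel: 180°, 180°.
Two hues 180° apart are complementary.

complementary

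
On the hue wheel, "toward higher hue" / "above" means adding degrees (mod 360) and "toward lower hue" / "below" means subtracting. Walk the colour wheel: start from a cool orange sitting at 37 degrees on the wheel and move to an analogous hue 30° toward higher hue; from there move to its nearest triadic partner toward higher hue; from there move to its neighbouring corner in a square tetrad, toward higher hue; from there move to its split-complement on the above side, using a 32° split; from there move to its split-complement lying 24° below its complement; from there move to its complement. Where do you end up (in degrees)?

+30° (analog 30° ↑): 37 + 30 = 67°
+120° (triadic ↑): 67 + 120 = 187°
+90° (square ↑): 187 + 90 = 277°
+212° (split-comp 32° ↑): 277 + 212 = 489 → 489 − 360 = 129°
+156° (split-comp 24° ↓): 129 + 156 = 285°
+180° (complement): 285 + 180 = 465 → 465 − 360 = 105°

105°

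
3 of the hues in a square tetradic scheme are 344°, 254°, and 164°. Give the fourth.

74°

A square tetradic scheme places four hues every 90°.
The full set through 164° is {74°, 164°, 254°, 344°}.
Given {164°, 254°, 344°}, the missing hue is 74°.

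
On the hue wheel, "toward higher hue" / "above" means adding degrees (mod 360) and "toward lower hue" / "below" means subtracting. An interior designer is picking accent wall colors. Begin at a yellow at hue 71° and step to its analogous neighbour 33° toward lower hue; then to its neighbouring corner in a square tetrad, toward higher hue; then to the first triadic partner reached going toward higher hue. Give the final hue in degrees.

248°

analog 33° ↓ −33°: 71 − 33 = 38°
square ↑ +90°: 38 + 90 = 128°
triadic ↑ +120°: 128 + 120 = 248°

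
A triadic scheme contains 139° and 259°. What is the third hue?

A triad spaces three hues 120° apart.
The full set is {19°, 139°, 259°}.

19°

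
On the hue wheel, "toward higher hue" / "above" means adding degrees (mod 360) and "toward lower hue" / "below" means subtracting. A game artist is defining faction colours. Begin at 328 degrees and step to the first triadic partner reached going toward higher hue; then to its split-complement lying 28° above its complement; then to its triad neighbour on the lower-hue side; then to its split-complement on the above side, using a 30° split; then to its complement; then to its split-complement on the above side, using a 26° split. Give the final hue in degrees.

52°

triadic ↑ +120°: 328 + 120 = 448 → 448 − 360 = 88°
split-comp 28° ↑ +208°: 88 + 208 = 296°
triadic ↓ −120°: 296 − 120 = 176°
split-comp 30° ↑ +210°: 176 + 210 = 386 → 386 − 360 = 26°
complement +180°: 26 + 180 = 206°
split-comp 26° ↑ +206°: 206 + 206 = 412 → 412 − 360 = 52°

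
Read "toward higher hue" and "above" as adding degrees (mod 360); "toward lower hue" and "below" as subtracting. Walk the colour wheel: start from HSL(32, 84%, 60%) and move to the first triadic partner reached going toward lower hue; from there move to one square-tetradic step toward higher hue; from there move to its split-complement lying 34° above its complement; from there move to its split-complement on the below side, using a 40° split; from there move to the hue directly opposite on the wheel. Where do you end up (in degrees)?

triadic ↓ −120°: 32 − 120 = -88 → -88 + 360 = 272°
square ↑ +90°: 272 + 90 = 362 → 362 − 360 = 2°
split-comp 34° ↑ +214°: 2 + 214 = 216°
split-comp 40° ↓ +140°: 216 + 140 = 356°
complement +180°: 356 + 180 = 536 → 536 − 360 = 176°

176°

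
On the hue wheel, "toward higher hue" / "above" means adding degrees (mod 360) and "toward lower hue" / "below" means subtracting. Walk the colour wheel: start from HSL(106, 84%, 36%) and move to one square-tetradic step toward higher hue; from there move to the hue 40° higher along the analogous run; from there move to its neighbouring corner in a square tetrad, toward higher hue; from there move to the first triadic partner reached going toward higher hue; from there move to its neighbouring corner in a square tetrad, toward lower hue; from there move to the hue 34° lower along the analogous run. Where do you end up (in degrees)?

square ↑ +90°: 106 + 90 = 196°
analog 40° ↑ +40°: 196 + 40 = 236°
square ↑ +90°: 236 + 90 = 326°
triadic ↑ +120°: 326 + 120 = 446 → 446 − 360 = 86°
square ↓ −90°: 86 − 90 = -4 → -4 + 360 = 356°
analog 34° ↓ −34°: 356 − 34 = 322°

322°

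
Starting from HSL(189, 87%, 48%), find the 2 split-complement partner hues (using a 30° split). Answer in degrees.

Split-complementary hues sit 30° either side of the complement.
Complement of 189 degrees: 189 + 180 = 369 → 369 − 360 = 9°
9 − 30 = -21 → -21 + 360 = 339°
9 + 30 = 39°

339° and 39°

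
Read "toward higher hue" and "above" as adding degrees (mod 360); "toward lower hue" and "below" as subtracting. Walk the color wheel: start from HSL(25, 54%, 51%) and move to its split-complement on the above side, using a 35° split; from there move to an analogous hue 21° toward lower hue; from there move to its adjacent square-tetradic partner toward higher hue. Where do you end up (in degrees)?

25 + 215 = 240°   (split-comp 35° ↑)
240 − 21 = 219°   (analog 21° ↓)
219 + 90 = 309°   (square ↑)

309°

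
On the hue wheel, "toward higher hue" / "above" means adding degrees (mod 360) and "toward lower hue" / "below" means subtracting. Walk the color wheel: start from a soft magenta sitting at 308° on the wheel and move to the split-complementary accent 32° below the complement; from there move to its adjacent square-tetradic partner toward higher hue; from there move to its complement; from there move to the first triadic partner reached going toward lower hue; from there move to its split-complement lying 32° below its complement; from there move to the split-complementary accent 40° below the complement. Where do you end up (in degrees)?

174°

308 + 148 = 456 → 456 − 360 = 96°   (split-comp 32° ↓)
96 + 90 = 186°   (square ↑)
186 + 180 = 366 → 366 − 360 = 6°   (complement)
6 − 120 = -114 → -114 + 360 = 246°   (triadic ↓)
246 + 148 = 394 → 394 − 360 = 34°   (split-comp 32° ↓)
34 + 140 = 174°   (split-comp 40° ↓)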